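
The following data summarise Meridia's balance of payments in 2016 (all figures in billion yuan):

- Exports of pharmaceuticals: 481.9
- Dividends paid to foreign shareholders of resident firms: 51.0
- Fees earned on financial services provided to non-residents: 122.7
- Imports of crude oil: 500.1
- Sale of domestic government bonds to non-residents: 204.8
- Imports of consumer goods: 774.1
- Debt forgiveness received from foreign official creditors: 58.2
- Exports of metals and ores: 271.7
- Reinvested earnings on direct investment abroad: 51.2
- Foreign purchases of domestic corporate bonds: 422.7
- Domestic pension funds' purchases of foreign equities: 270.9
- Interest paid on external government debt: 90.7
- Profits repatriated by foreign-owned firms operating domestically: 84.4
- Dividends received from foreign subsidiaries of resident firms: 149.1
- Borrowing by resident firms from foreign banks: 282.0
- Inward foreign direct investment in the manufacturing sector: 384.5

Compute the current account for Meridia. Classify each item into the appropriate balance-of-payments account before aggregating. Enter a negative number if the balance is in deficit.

Goods: 271.7 + 481.9 - 500.1 - 774.1 = -520.6
Services: 122.7
Primary income: -51.0 + 51.2 - 84.4 - 90.7 + 149.1 = -25.8
Current account = (-520.6) + 122.7 + (-25.8) = -423.7
(Excluded from the current account — financial account: sale of domestic government bonds to non-residents 204.8, foreign purchases of domestic corporate bonds 422.7, domestic pension funds' purchases of foreign equities 270.9, borrowing by resident firms from foreign banks 282.0, inward foreign direct investment in the manufacturing sector 384.5; capital account: debt forgiveness received from foreign official creditors 58.2.)

-423.7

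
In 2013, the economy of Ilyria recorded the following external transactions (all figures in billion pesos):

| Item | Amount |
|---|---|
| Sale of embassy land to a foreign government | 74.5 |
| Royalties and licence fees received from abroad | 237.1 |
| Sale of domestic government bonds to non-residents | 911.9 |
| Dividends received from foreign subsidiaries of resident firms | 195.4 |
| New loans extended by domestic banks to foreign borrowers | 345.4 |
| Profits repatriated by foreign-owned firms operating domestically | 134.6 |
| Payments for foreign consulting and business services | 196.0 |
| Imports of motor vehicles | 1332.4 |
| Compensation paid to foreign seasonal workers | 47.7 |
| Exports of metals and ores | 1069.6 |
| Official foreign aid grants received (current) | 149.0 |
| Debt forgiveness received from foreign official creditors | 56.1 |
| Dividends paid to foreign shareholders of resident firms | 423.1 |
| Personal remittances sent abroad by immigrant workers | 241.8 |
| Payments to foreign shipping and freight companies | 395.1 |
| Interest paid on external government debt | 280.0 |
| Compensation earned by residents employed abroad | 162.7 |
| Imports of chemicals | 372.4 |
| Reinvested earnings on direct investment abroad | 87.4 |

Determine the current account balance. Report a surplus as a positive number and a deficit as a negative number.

-1521.9

Goods: -1332.4 + 1069.6 - 372.4 = -635.2
Services: 237.1 - 395.1 - 196.0 = -354.0
Primary income: 162.7 - 47.7 - 280.0 + 195.4 - 134.6 - 423.1 + 87.4 = -439.9
Secondary income: -241.8 + 149.0 = -92.8
Current account = (-635.2) + (-354.0) + (-439.9) + (-92.8) = -1521.9
(Excluded from the current account — capital account: sale of embassy land to a foreign government 74.5, debt forgiveness received from foreign official creditors 56.1; financial account: sale of domestic government bonds to non-residents 911.9, new loans extended by domestic banks to foreign borrowers 345.4.)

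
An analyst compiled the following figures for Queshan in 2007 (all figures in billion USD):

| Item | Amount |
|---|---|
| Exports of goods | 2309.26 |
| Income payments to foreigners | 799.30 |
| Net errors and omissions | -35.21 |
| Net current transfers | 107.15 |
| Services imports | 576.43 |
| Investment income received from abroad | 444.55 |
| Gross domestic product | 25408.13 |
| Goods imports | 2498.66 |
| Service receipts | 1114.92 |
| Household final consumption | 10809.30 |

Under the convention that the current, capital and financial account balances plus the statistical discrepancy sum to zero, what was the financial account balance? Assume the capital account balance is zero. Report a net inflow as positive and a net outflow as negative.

-66.28

Goods balance = 2309.26 - 2498.66 = -189.40
Services balance = 1114.92 - 576.43 = 538.49
Trade balance (goods + services) = -189.40 + 538.49 = 349.09
Net primary income = 444.55 - 799.30 = -354.75
Net secondary income = 107.15
Current account = 349.09 + (-354.75) + 107.15 = 101.49
Financial account = -(101.49 + (-35.21)) = -66.28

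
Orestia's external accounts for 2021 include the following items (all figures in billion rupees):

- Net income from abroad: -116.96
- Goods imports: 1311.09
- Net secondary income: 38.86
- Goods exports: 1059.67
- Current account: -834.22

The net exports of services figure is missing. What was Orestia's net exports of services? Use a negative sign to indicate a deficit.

-504.70

Current account = goods balance + services balance + net primary income + net secondary income
Sum of the known components = -329.52
Net exports of services = CA - (known components) = -834.22 - (-329.52) = -504.70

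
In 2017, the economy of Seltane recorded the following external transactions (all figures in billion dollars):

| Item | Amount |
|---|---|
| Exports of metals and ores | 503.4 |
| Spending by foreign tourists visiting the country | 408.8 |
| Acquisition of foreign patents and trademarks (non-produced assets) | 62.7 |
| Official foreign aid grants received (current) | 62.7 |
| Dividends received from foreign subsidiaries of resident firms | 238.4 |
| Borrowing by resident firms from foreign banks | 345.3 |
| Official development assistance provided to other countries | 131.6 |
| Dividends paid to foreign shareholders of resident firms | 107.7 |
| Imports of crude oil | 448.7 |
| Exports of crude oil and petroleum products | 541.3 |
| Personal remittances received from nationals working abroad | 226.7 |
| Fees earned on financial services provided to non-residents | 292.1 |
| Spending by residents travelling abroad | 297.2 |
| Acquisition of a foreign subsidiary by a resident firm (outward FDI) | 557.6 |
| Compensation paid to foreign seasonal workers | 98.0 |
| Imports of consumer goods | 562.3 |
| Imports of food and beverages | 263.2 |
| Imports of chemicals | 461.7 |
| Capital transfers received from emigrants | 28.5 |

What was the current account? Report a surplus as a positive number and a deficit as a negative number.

Goods: 503.4 - 461.7 - 448.7 + 541.3 - 263.2 - 562.3 = -691.2
Services: 408.8 - 297.2 + 292.1 = 403.7
Primary income: 238.4 - 98.0 - 107.7 = 32.7
Secondary income: 62.7 + 226.7 - 131.6 = 157.8
Current account = (-691.2) + 403.7 + 32.7 + 157.8 = -97.0
(Excluded from the current account — capital account: acquisition of foreign patents and trademarks (non-produced assets) 62.7, capital transfers received from emigrants 28.5; financial account: borrowing by resident firms from foreign banks 345.3, acquisition of a foreign subsidiary by a resident firm (outward FDI) 557.6.)

-97.0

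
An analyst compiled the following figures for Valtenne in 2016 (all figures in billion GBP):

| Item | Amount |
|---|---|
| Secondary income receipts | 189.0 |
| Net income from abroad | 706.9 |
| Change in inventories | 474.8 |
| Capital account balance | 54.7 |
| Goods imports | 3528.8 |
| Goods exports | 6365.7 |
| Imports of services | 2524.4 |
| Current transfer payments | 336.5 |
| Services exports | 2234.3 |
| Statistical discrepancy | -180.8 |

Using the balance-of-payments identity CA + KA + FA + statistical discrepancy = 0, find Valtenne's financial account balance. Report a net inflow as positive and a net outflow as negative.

Goods balance = 6365.7 - 3528.8 = 2836.9
Services balance = 2234.3 - 2524.4 = -290.1
Trade balance (goods + services) = 2836.9 + (-290.1) = 2546.8
Net primary income = 706.9
Net secondary income = 189.0 - 336.5 = -147.5
Current account = 2546.8 + 706.9 + (-147.5) = 3106.2
Financial account = -(3106.2 + 54.7 + (-180.8)) = -2980.1

-2980.1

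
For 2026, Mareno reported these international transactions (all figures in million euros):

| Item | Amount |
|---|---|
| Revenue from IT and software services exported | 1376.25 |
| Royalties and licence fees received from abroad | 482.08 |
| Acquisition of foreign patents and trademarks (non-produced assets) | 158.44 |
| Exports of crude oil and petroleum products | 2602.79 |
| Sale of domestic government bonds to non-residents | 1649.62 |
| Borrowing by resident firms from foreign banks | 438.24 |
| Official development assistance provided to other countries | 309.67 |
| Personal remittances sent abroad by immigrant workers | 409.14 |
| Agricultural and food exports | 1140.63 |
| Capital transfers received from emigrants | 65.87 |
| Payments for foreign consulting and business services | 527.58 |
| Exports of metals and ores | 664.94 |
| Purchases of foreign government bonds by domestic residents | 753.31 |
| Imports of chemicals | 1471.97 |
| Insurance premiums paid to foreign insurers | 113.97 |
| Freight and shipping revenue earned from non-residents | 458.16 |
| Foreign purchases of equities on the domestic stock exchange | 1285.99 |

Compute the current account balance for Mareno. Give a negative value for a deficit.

3892.52

Goods: -1471.97 + 2602.79 + 664.94 + 1140.63 = 2936.39
Services: 482.08 - 113.97 + 458.16 + 1376.25 - 527.58 = 1674.94
Secondary income: -309.67 - 409.14 = -718.81
Current account = 2936.39 + 1674.94 + (-718.81) = 3892.52
(Excluded from the current account — capital account: acquisition of foreign patents and trademarks (non-produced assets) 158.44, capital transfers received from emigrants 65.87; financial account: sale of domestic government bonds to non-residents 1649.62, borrowing by resident firms from foreign banks 438.24, purchases of foreign government bonds by domestic residents 753.31, foreign purchases of equities on the domestic stock exchange 1285.99.)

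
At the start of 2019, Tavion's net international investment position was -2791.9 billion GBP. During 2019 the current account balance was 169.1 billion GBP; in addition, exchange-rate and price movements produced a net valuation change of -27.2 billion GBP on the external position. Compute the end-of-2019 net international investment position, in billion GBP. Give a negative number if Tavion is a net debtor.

-2650.0

Change in NIIP = current account + net valuation change = 169.1 + (-27.2) = 141.9
End-of-year NIIP = -2791.9 + 141.9 = -2650.0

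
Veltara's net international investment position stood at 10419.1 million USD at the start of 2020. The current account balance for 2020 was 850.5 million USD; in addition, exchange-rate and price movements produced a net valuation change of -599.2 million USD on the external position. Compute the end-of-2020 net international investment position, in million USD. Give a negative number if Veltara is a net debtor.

10670.4

Change in NIIP = current account + net valuation change = 850.5 + (-599.2) = 251.3
End-of-year NIIP = 10419.1 + 251.3 = 10670.4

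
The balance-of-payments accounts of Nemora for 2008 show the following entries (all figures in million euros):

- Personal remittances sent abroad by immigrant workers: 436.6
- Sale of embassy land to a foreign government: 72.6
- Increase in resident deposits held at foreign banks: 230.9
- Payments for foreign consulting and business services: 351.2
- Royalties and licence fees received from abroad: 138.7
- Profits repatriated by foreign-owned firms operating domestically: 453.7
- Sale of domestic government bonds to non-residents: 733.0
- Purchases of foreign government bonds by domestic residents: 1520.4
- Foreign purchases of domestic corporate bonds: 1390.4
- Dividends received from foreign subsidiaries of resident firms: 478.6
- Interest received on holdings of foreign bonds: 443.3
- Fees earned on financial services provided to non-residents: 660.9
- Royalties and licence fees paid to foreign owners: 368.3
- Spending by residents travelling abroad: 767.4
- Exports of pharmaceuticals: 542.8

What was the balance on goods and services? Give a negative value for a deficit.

Goods: 542.8
Services: -351.2 + 660.9 + 138.7 - 368.3 - 767.4 = -687.3
Trade balance = 542.8 + (-687.3) = -144.5
(Excluded from the trade balance — secondary income: personal remittances sent abroad by immigrant workers 436.6; capital account: sale of embassy land to a foreign government 72.6; financial account: increase in resident deposits held at foreign banks 230.9, sale of domestic government bonds to non-residents 733.0, purchases of foreign government bonds by domestic residents 1520.4, foreign purchases of domestic corporate bonds 1390.4; primary income: profits repatriated by foreign-owned firms operating domestically 453.7, dividends received from foreign subsidiaries of resident firms 478.6, interest received on holdings of foreign bonds 443.3.)

-144.5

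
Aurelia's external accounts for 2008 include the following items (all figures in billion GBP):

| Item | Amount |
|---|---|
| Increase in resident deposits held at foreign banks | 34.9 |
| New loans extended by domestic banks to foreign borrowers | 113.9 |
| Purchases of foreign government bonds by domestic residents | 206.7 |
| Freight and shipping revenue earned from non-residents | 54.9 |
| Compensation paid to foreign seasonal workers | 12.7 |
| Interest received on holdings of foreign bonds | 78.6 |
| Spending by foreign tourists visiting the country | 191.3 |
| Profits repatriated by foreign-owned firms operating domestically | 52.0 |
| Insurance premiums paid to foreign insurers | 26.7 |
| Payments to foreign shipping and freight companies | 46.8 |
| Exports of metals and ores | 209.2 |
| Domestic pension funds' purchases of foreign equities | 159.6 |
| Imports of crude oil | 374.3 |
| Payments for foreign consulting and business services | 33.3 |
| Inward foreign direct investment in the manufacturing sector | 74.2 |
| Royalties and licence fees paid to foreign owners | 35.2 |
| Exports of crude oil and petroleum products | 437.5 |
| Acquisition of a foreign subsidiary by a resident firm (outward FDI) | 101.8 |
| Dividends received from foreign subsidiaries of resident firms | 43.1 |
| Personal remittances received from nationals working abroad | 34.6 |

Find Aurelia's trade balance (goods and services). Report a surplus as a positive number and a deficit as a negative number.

376.6

Goods: -374.3 + 209.2 + 437.5 = 272.4
Services: 54.9 - 33.3 - 26.7 - 35.2 - 46.8 + 191.3 = 104.2
Trade balance = 272.4 + 104.2 = 376.6
(Excluded from the trade balance — financial account: increase in resident deposits held at foreign banks 34.9, new loans extended by domestic banks to foreign borrowers 113.9, purchases of foreign government bonds by domestic residents 206.7, domestic pension funds' purchases of foreign equities 159.6, inward foreign direct investment in the manufacturing sector 74.2, acquisition of a foreign subsidiary by a resident firm (outward FDI) 101.8; primary income: compensation paid to foreign seasonal workers 12.7, interest received on holdings of foreign bonds 78.6, profits repatriated by foreign-owned firms operating domestically 52.0, dividends received from foreign subsidiaries of resident firms 43.1; secondary income: personal remittances received from nationals working abroad 34.6.)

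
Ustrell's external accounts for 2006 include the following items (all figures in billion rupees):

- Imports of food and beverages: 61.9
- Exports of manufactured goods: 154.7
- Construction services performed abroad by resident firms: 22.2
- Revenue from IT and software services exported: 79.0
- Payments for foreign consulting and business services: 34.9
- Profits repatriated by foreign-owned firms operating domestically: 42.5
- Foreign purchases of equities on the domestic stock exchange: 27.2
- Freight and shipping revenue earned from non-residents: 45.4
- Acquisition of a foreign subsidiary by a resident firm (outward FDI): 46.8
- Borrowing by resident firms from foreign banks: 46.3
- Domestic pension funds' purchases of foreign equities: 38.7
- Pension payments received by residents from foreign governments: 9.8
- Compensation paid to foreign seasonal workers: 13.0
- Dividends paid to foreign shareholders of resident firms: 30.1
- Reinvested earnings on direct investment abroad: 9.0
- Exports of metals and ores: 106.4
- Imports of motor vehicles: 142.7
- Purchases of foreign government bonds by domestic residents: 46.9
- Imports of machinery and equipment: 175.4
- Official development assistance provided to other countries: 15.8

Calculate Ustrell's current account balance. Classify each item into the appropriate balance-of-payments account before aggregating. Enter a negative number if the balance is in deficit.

-89.8

Goods: 106.4 - 142.7 - 61.9 + 154.7 - 175.4 = -118.9
Services: -34.9 + 45.4 + 79.0 + 22.2 = 111.7
Primary income: -30.1 - 42.5 - 13.0 + 9.0 = -76.6
Secondary income: -15.8 + 9.8 = -6.0
Current account = (-118.9) + 111.7 + (-76.6) + (-6.0) = -89.8
(Excluded from the current account — financial account: foreign purchases of equities on the domestic stock exchange 27.2, acquisition of a foreign subsidiary by a resident firm (outward FDI) 46.8, borrowing by resident firms from foreign banks 46.3, domestic pension funds' purchases of foreign equities 38.7, purchases of foreign government bonds by domestic residents 46.9.)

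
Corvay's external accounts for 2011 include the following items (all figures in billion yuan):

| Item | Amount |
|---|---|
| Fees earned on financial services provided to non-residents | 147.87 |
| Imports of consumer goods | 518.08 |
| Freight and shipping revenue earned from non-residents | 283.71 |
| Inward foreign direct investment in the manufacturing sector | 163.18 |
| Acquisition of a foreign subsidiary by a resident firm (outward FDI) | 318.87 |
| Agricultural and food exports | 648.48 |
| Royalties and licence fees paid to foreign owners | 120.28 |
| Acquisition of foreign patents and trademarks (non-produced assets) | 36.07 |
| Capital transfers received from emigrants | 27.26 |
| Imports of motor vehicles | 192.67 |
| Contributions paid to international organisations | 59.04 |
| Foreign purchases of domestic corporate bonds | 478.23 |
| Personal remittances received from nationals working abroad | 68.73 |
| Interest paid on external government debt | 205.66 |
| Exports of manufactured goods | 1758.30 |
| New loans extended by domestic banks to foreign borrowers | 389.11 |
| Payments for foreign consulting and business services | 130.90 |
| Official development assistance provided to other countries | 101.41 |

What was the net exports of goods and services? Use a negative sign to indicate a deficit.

1876.43

Goods: -518.08 + 648.48 - 192.67 + 1758.30 = 1696.03
Services: -130.90 + 283.71 - 120.28 + 147.87 = 180.40
Trade balance = 1696.03 + 180.40 = 1876.43
(Excluded from the trade balance — financial account: inward foreign direct investment in the manufacturing sector 163.18, acquisition of a foreign subsidiary by a resident firm (outward FDI) 318.87, foreign purchases of domestic corporate bonds 478.23, new loans extended by domestic banks to foreign borrowers 389.11; capital account: acquisition of foreign patents and trademarks (non-produced assets) 36.07, capital transfers received from emigrants 27.26; secondary income: contributions paid to international organisations 59.04, personal remittances received from nationals working abroad 68.73, official development assistance provided to other countries 101.41; primary income: interest paid on external government debt 205.66.)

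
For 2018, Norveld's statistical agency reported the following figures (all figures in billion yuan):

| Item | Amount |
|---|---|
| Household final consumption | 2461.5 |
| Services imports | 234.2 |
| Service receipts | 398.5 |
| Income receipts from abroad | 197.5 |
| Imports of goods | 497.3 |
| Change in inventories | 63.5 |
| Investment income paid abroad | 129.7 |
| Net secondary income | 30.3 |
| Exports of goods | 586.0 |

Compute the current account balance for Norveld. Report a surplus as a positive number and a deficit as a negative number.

Goods balance = 586.0 - 497.3 = 88.7
Services balance = 398.5 - 234.2 = 164.3
Trade balance (goods + services) = 88.7 + 164.3 = 253.0
Net primary income = 197.5 - 129.7 = 67.8
Net secondary income = 30.3
Current account = 253.0 + 67.8 + 30.3 = 351.1

351.1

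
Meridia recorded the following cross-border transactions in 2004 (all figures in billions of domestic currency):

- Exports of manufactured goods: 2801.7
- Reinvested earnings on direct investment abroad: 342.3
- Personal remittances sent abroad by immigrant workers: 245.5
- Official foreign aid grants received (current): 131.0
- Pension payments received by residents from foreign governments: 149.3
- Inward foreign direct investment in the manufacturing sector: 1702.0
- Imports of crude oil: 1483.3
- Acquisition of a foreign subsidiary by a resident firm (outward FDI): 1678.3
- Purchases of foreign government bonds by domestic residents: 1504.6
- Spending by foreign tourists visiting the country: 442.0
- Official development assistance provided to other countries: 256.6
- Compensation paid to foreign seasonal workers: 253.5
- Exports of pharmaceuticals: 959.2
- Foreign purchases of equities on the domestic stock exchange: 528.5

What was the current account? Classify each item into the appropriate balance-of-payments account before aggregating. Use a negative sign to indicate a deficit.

Goods: -1483.3 + 959.2 + 2801.7 = 2277.6
Services: 442.0
Primary income: -253.5 + 342.3 = 88.8
Secondary income: -256.6 + 149.3 - 245.5 + 131.0 = -221.8
Current account = 2277.6 + 442.0 + 88.8 + (-221.8) = 2586.6
(Excluded from the current account — financial account: inward foreign direct investment in the manufacturing sector 1702.0, acquisition of a foreign subsidiary by a resident firm (outward FDI) 1678.3, purchases of foreign government bonds by domestic residents 1504.6, foreign purchases of equities on the domestic stock exchange 528.5.)

2586.6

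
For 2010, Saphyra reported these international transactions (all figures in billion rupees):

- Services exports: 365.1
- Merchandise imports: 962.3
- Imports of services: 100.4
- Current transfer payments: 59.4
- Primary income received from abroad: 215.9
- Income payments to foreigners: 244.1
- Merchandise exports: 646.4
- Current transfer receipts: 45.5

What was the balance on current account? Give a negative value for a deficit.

Goods balance = 646.4 - 962.3 = -315.9
Services balance = 365.1 - 100.4 = 264.7
Trade balance (goods + services) = -315.9 + 264.7 = -51.2
Net primary income = 215.9 - 244.1 = -28.2
Net secondary income = 45.5 - 59.4 = -13.9
Current account = -51.2 + (-28.2) + (-13.9) = -93.3

-93.3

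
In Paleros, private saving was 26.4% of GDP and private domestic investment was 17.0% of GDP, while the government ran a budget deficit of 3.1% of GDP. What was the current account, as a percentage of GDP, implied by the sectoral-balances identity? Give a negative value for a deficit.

By the sectoral-balances identity, CA = (S_private - I) + (T - G).
Private balance = 26.4 - 17.0 = 9.4
Government balance (T - G) = -3.1
CA = 9.4 + (-3.1) = 6.3

6.3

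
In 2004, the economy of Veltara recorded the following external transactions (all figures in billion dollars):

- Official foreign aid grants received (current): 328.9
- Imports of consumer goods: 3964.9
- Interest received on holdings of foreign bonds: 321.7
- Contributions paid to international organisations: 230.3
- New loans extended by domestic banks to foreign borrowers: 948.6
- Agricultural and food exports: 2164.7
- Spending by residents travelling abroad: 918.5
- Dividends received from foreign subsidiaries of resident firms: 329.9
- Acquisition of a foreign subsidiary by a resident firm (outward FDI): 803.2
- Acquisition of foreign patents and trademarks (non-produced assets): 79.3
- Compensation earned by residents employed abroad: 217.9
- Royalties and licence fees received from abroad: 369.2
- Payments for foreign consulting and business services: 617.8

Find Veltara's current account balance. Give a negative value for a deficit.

-1999.2

Goods: -3964.9 + 2164.7 = -1800.2
Services: 369.2 - 918.5 - 617.8 = -1167.1
Primary income: 329.9 + 321.7 + 217.9 = 869.5
Secondary income: 328.9 - 230.3 = 98.6
Current account = (-1800.2) + (-1167.1) + 869.5 + 98.6 = -1999.2
(Excluded from the current account — financial account: new loans extended by domestic banks to foreign borrowers 948.6, acquisition of a foreign subsidiary by a resident firm (outward FDI) 803.2; capital account: acquisition of foreign patents and trademarks (non-produced assets) 79.3.)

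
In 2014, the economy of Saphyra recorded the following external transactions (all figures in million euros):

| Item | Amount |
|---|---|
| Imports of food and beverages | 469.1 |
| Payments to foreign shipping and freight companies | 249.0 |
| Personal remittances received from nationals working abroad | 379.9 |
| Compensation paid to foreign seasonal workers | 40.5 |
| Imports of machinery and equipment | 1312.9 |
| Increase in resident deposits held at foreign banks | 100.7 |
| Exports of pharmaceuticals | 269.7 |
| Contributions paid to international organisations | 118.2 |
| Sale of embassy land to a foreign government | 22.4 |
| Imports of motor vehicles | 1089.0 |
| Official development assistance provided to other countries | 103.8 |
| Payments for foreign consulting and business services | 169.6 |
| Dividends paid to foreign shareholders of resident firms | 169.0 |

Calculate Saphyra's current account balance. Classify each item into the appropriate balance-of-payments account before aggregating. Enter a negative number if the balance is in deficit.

-3071.5

Goods: -1089.0 - 1312.9 + 269.7 - 469.1 = -2601.3
Services: -169.6 - 249.0 = -418.6
Primary income: -169.0 - 40.5 = -209.5
Secondary income: 379.9 - 118.2 - 103.8 = 157.9
Current account = (-2601.3) + (-418.6) + (-209.5) + 157.9 = -3071.5
(Excluded from the current account — financial account: increase in resident deposits held at foreign banks 100.7; capital account: sale of embassy land to a foreign government 22.4.)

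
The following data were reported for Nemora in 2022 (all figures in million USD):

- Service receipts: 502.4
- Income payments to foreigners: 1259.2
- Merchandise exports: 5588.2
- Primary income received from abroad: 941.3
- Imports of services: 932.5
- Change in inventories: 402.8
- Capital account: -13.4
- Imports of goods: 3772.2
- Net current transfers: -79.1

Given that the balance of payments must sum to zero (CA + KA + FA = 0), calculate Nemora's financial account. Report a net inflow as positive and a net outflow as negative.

Goods balance = 5588.2 - 3772.2 = 1816.0
Services balance = 502.4 - 932.5 = -430.1
Trade balance (goods + services) = 1816.0 + (-430.1) = 1385.9
Net primary income = 941.3 - 1259.2 = -317.9
Net secondary income = -79.1
Current account = 1385.9 + (-317.9) + (-79.1) = 988.9
Financial account = -(988.9 + (-13.4)) = -975.5

-975.5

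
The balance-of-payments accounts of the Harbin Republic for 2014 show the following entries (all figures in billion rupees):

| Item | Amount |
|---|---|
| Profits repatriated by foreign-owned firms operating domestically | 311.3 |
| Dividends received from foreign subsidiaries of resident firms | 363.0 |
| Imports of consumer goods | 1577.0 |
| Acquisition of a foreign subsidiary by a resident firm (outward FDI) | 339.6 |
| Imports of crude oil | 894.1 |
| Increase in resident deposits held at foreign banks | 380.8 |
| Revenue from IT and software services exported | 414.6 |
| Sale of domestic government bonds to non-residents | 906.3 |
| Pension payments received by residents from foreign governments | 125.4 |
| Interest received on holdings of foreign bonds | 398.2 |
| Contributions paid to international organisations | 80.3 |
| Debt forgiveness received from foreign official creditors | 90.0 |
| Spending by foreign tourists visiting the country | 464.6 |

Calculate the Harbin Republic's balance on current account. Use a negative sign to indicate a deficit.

Goods: -1577.0 - 894.1 = -2471.1
Services: 414.6 + 464.6 = 879.2
Primary income: 363.0 - 311.3 + 398.2 = 449.9
Secondary income: 125.4 - 80.3 = 45.1
Current account = (-2471.1) + 879.2 + 449.9 + 45.1 = -1096.9
(Excluded from the current account — financial account: acquisition of a foreign subsidiary by a resident firm (outward FDI) 339.6, increase in resident deposits held at foreign banks 380.8, sale of domestic government bonds to non-residents 906.3; capital account: debt forgiveness received from foreign official creditors 90.0.)

-1096.9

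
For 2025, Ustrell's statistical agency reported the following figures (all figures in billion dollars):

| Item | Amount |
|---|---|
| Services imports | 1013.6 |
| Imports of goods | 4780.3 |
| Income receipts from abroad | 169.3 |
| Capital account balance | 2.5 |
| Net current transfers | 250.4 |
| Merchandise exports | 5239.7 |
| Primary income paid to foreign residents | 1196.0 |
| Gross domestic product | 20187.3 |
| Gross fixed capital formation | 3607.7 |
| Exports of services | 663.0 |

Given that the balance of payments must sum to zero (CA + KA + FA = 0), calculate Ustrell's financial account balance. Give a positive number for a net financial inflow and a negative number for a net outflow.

Goods balance = 5239.7 - 4780.3 = 459.4
Services balance = 663.0 - 1013.6 = -350.6
Trade balance (goods + services) = 459.4 + (-350.6) = 108.8
Net primary income = 169.3 - 1196.0 = -1026.7
Net secondary income = 250.4
Current account = 108.8 + (-1026.7) + 250.4 = -667.5
Financial account = -(-667.5 + 2.5) = 665.0

665.0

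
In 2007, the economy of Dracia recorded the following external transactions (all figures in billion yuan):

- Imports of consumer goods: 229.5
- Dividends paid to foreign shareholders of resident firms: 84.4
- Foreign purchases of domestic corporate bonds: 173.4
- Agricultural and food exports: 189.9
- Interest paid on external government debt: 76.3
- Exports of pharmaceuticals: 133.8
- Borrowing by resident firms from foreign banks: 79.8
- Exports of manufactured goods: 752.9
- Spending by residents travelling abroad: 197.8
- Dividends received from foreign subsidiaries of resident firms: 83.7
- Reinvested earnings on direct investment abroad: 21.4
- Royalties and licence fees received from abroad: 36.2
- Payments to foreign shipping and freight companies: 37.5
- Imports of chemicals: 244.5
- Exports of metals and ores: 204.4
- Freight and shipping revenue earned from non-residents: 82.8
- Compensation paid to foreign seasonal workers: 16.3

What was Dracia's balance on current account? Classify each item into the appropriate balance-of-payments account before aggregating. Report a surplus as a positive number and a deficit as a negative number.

Goods: 189.9 - 244.5 + 752.9 + 204.4 + 133.8 - 229.5 = 807.0
Services: 82.8 + 36.2 - 37.5 - 197.8 = -116.3
Primary income: -16.3 + 83.7 - 84.4 + 21.4 - 76.3 = -71.9
Current account = 807.0 + (-116.3) + (-71.9) = 618.8
(Excluded from the current account — financial account: foreign purchases of domestic corporate bonds 173.4, borrowing by resident firms from foreign banks 79.8.)

618.8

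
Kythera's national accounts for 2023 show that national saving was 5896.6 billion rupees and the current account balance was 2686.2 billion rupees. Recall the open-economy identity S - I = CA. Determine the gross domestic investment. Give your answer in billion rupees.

3210.4

S - I = CA (net lending to the rest of the world).
I = S - CA = 5896.6 - 2686.2 = 3210.4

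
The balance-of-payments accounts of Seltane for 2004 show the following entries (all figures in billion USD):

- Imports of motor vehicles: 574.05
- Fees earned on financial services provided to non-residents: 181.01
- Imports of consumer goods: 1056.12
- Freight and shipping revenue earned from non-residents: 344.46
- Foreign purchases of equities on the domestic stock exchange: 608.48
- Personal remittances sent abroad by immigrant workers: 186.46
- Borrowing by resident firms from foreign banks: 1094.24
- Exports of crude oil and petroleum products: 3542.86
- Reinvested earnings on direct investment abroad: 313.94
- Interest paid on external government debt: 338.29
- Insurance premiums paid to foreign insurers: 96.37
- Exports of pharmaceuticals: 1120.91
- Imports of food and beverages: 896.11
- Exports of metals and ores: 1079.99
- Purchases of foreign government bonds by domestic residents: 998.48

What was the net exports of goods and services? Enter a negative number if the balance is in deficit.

Goods: 1120.91 - 1056.12 - 896.11 + 3542.86 - 574.05 + 1079.99 = 3217.48
Services: 344.46 + 181.01 - 96.37 = 429.10
Trade balance = 3217.48 + 429.10 = 3646.58
(Excluded from the trade balance — financial account: foreign purchases of equities on the domestic stock exchange 608.48, borrowing by resident firms from foreign banks 1094.24, purchases of foreign government bonds by domestic residents 998.48; secondary income: personal remittances sent abroad by immigrant workers 186.46; primary income: reinvested earnings on direct investment abroad 313.94, interest paid on external government debt 338.29.)

3646.58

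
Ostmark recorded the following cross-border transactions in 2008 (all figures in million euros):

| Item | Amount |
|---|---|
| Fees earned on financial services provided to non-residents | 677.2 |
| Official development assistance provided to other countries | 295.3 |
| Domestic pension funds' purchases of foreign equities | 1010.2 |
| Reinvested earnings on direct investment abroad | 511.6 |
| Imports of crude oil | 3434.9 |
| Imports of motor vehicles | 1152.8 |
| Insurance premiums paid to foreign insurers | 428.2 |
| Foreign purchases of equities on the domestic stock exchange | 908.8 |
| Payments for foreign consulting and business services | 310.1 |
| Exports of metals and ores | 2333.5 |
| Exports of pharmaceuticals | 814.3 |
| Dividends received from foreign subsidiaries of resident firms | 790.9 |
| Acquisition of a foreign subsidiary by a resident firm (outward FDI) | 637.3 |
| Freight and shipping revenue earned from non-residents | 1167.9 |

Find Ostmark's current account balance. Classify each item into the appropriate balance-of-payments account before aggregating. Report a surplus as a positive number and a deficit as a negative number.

674.1

Goods: 2333.5 - 3434.9 - 1152.8 + 814.3 = -1439.9
Services: -428.2 + 677.2 - 310.1 + 1167.9 = 1106.8
Primary income: 790.9 + 511.6 = 1302.5
Secondary income: -295.3
Current account = (-1439.9) + 1106.8 + 1302.5 + (-295.3) = 674.1
(Excluded from the current account — financial account: domestic pension funds' purchases of foreign equities 1010.2, foreign purchases of equities on the domestic stock exchange 908.8, acquisition of a foreign subsidiary by a resident firm (outward FDI) 637.3.)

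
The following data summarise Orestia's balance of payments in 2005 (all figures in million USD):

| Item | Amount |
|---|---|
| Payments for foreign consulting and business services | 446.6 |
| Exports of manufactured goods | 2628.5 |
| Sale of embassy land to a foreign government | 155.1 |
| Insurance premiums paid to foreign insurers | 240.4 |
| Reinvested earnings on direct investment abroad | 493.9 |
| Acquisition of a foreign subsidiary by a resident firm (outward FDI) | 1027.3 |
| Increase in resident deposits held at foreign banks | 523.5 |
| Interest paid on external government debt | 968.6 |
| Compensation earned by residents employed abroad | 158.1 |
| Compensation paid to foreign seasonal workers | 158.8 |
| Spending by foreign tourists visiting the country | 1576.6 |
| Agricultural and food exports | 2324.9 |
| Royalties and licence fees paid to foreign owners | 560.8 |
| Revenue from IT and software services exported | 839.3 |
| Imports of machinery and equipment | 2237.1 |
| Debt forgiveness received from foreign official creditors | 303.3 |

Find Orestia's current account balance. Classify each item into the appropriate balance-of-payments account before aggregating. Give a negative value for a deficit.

3409.0

Goods: 2628.5 - 2237.1 + 2324.9 = 2716.3
Services: -560.8 - 446.6 - 240.4 + 839.3 + 1576.6 = 1168.1
Primary income: -158.8 + 493.9 - 968.6 + 158.1 = -475.4
Current account = 2716.3 + 1168.1 + (-475.4) = 3409.0
(Excluded from the current account — capital account: sale of embassy land to a foreign government 155.1, debt forgiveness received from foreign official creditors 303.3; financial account: acquisition of a foreign subsidiary by a resident firm (outward FDI) 1027.3, increase in resident deposits held at foreign banks 523.5.)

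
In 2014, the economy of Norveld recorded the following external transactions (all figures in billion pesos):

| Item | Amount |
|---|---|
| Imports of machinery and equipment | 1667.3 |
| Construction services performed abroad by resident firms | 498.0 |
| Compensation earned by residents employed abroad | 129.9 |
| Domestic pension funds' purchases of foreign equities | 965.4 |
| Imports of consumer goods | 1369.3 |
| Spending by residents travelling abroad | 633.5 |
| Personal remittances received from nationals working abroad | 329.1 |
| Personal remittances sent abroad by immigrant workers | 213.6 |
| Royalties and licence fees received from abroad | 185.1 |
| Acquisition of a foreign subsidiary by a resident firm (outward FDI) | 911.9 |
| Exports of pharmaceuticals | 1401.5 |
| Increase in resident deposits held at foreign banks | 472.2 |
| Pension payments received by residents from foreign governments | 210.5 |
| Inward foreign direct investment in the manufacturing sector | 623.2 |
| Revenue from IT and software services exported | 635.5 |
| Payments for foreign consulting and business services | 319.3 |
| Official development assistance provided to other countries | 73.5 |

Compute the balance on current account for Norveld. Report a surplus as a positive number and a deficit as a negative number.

Goods: -1369.3 - 1667.3 + 1401.5 = -1635.1
Services: 185.1 + 498.0 - 319.3 + 635.5 - 633.5 = 365.8
Primary income: 129.9
Secondary income: -73.5 + 329.1 - 213.6 + 210.5 = 252.5
Current account = (-1635.1) + 365.8 + 129.9 + 252.5 = -886.9
(Excluded from the current account — financial account: domestic pension funds' purchases of foreign equities 965.4, acquisition of a foreign subsidiary by a resident firm (outward FDI) 911.9, increase in resident deposits held at foreign banks 472.2, inward foreign direct investment in the manufacturing sector 623.2.)

-886.9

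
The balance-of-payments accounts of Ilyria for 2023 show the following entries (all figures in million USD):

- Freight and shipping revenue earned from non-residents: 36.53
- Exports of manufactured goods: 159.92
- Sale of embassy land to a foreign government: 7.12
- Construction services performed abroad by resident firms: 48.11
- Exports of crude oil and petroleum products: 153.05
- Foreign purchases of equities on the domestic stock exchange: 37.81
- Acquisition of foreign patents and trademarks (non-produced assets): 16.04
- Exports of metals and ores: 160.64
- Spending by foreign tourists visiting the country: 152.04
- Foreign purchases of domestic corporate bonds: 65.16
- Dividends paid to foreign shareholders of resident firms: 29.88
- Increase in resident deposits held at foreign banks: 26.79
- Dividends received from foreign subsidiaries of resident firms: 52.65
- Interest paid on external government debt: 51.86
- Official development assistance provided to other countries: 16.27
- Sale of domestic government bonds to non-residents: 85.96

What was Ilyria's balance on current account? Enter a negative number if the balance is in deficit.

664.93

Goods: 153.05 + 159.92 + 160.64 = 473.61
Services: 48.11 + 36.53 + 152.04 = 236.68
Primary income: -51.86 + 52.65 - 29.88 = -29.09
Secondary income: -16.27
Current account = 473.61 + 236.68 + (-29.09) + (-16.27) = 664.93
(Excluded from the current account — capital account: sale of embassy land to a foreign government 7.12, acquisition of foreign patents and trademarks (non-produced assets) 16.04; financial account: foreign purchases of equities on the domestic stock exchange 37.81, foreign purchases of domestic corporate bonds 65.16, increase in resident deposits held at foreign banks 26.79, sale of domestic government bonds to non-residents 85.96.)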